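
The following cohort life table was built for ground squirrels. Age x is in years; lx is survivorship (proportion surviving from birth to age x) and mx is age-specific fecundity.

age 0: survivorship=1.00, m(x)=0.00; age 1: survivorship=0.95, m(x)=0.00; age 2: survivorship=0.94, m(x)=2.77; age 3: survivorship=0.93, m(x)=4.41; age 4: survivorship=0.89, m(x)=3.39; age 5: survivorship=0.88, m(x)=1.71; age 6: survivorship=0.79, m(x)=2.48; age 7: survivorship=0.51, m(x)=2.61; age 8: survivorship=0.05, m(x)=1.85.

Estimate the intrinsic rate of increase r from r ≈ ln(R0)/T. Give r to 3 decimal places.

0.665

R0 = Σ lx·mx = 0 + 0 + 2.6038 + 4.1013 + 3.0171 + 1.5048 + 1.9592 + 1.3311 + 0.0925 = 14.6098
Σ x·lx·mx = 58.9168; T = 58.9168/14.6098 = 4.03269…
r ≈ ln(R0)/T = ln(14.6098)/4.03269… = 0.66499… → 0.665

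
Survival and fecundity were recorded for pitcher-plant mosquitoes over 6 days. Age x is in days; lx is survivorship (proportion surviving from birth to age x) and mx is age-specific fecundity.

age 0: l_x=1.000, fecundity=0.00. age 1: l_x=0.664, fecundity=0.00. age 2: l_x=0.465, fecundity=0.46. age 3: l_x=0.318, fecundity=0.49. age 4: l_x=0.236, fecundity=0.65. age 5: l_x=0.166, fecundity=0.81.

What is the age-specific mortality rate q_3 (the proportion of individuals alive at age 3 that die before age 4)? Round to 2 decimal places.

0.26

q_3 = (l_3 − l_4) / l_3 = (0.318 − 0.236) / 0.318
     = 0.082 / 0.318 = 0.257862… → 0.26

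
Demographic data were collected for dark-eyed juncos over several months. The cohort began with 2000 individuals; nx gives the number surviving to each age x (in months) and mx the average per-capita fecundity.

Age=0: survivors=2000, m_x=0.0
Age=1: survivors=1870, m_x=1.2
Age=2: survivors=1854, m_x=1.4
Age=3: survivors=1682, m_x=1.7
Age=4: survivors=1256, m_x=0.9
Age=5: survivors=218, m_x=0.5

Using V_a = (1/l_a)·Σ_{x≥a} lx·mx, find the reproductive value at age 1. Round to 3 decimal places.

lx = nx/n0 = nx/2000: 1, 0.935, 0.927, 0.841, 0.628, 0.109
lx·mx for x ≥ 1: 1.122, 1.2978, 1.4297, 0.5652, 0.0545 → sum = 4.4692
V_1 = 4.4692 / l_1 = 4.4692 / 0.935 = 4.779893… → 4.780

4.780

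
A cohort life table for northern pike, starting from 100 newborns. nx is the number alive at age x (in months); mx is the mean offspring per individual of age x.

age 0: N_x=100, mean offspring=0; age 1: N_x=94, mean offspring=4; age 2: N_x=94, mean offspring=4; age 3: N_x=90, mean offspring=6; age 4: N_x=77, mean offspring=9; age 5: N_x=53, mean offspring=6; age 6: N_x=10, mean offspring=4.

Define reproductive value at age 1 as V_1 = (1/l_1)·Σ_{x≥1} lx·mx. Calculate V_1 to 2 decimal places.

lx = nx/n0 = nx/100: 1, 0.94, 0.94, 0.9, 0.77, 0.53, 0.1
lx·mx for x ≥ 1: 3.76, 3.76, 5.4, 6.93, 3.18, 0.4 → sum = 23.43
V_1 = 23.43 / l_1 = 23.43 / 0.94 = 24.925532… → 24.93

24.93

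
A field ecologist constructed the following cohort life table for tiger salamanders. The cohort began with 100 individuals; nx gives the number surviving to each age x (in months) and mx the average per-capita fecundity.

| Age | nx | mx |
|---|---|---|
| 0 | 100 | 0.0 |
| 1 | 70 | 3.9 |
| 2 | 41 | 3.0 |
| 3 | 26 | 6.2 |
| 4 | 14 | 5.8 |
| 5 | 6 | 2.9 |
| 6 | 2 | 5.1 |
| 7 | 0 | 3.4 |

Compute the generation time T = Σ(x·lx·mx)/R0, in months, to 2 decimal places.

lx = nx/n0 = nx/100: 1, 0.7, 0.41, 0.26, 0.14, 0.06, 0.02, 0
lx·mx: 0, 2.73, 1.23, 1.612, 0.812, 0.174, 0.102, 0 → R0 = 6.66
x·lx·mx: 0, 2.73, 2.46, 4.836, 3.248, 0.87, 0.612, 0 → Σ = 14.756
T = 14.756 / 6.66 = 2.215616… → 2.22

2.22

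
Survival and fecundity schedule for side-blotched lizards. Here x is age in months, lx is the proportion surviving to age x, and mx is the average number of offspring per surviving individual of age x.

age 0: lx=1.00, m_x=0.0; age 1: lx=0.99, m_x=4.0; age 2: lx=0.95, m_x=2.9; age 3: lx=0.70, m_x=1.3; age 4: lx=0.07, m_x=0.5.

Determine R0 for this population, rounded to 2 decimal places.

7.66

lx·mx by age: 0, 3.96, 2.755, 0.91, 0.035
R0 = Σ lx·mx = 7.66 → 7.66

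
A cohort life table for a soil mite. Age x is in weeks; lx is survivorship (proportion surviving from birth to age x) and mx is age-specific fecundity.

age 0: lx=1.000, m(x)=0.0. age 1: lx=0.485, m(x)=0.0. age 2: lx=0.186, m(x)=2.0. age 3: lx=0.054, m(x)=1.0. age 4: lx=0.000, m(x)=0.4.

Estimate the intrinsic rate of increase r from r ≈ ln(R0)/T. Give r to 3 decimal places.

-0.401

R0 = Σ lx·mx = 0 + 0 + 0.372 + 0.054 + 0 = 0.426
Σ x·lx·mx = 0.906; T = 0.906/0.426 = 2.12676…
r ≈ ln(R0)/T = ln(0.426)/2.12676… = -0.40123… → -0.401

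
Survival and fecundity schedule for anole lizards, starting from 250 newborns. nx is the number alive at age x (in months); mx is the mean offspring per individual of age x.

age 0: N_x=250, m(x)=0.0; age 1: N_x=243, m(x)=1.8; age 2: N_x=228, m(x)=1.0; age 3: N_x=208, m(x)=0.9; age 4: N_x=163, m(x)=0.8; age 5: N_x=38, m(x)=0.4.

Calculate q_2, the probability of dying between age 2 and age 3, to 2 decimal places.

0.09

lx = nx/n0 = nx/250: 1, 0.972, 0.912, 0.832, 0.652, 0.152
q_2 = (l_2 − l_3) / l_2 = (0.912 − 0.832) / 0.912
     = 0.08 / 0.912 = 0.087719… → 0.09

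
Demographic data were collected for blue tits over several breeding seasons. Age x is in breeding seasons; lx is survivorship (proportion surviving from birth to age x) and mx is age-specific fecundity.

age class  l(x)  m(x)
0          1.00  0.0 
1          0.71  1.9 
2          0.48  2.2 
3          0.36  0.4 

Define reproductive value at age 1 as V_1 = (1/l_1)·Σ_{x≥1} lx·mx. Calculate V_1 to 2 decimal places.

lx·mx for x ≥ 1: 1.349, 1.056, 0.144 → sum = 2.549
V_1 = 2.549 / l_1 = 2.549 / 0.71 = 3.590141… → 3.59

3.59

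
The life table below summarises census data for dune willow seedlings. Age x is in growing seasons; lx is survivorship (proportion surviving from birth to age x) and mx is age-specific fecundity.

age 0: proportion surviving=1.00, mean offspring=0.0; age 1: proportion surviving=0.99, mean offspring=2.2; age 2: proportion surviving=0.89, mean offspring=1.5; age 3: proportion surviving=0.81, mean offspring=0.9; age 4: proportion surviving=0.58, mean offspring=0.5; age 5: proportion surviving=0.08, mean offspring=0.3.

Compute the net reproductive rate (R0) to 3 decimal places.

4.556

lx·mx by age: 0, 2.178, 1.335, 0.729, 0.29, 0.024
R0 = Σ lx·mx = 4.556 → 4.556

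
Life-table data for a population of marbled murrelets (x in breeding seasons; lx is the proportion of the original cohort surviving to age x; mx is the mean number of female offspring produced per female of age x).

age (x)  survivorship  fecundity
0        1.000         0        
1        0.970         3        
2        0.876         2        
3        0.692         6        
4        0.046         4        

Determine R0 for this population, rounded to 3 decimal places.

8.998

lx·mx by age: 0, 2.91, 1.752, 4.152, 0.184
R0 = Σ lx·mx = 8.998 → 8.998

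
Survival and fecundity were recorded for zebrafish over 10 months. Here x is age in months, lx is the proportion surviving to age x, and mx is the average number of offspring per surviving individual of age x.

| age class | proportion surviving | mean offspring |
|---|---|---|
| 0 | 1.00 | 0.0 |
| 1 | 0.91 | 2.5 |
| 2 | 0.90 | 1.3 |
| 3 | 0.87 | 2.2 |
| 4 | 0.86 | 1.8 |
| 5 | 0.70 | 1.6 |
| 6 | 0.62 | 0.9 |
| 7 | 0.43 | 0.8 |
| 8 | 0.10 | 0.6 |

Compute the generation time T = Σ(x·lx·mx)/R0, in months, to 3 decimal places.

lx·mx: 0, 2.275, 1.17, 1.914, 1.548, 1.12, 0.558, 0.344, 0.06 → R0 = 8.989
x·lx·mx: 0, 2.275, 2.34, 5.742, 6.192, 5.6, 3.348, 2.408, 0.48 → Σ = 28.385
T = 28.385 / 8.989 = 3.157748… → 3.158

3.158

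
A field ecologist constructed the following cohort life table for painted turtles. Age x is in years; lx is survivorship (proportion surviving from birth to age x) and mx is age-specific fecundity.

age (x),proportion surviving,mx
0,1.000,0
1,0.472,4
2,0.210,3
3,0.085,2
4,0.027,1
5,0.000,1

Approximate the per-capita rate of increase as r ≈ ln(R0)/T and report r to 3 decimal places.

0.720

R0 = Σ lx·mx = 0 + 1.888 + 0.63 + 0.17 + 0.027 + 0 = 2.715
Σ x·lx·mx = 3.766; T = 3.766/2.715 = 1.38711…
r ≈ ln(R0)/T = ln(2.715)/1.38711… = 0.72005… → 0.720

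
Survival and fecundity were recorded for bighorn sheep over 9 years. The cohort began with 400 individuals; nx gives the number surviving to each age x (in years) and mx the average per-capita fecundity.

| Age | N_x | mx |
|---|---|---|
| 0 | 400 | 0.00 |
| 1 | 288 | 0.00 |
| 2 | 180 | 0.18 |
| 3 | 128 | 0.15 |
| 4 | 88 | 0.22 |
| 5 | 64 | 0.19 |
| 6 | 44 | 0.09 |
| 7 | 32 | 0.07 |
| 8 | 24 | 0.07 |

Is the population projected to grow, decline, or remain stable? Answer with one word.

lx = nx/n0 = nx/400: 1, 0.72, 0.45, 0.32, 0.22, 0.16, 0.11, 0.08, 0.06
R0 = Σ lx·mx = 0 + 0 + 0.081 + 0.048 + 0.0484 + 0.0304 + 0.0099 + 0.0056 + 0.0042 = 0.2275
R0 < 1, so the population is declining.

declining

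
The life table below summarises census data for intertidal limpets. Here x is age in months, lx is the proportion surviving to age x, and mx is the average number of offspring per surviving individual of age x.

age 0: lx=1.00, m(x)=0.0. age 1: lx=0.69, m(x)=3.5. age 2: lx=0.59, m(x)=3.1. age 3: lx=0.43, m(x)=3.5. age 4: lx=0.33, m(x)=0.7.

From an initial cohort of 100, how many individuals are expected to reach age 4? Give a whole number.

Expected survivors = N0 · l_4 = 100 × 0.33 = 33 → 33

33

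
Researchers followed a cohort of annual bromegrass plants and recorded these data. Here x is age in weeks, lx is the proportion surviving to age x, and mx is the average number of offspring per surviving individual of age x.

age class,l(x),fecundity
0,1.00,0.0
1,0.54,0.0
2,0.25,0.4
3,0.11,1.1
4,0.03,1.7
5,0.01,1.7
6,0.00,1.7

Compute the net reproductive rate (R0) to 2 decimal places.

0.29

lx·mx by age: 0, 0, 0.1, 0.121, 0.051, 0.017, 0
R0 = Σ lx·mx = 0.289 → 0.29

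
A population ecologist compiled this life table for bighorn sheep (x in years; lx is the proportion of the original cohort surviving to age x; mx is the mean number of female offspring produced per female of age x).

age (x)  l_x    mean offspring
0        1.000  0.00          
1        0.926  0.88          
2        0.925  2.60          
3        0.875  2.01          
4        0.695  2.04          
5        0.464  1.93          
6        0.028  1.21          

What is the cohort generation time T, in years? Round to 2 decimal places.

2.90

lx·mx: 0, 0.81488, 2.405, 1.75875, 1.4178, 0.89552, 0.03388 → R0 = 7.32583
x·lx·mx: 0, 0.81488, 4.81, 5.27625, 5.6712, 4.4776, 0.20328 → Σ = 21.25321
T = 21.25321 / 7.32583 = 2.901133… → 2.90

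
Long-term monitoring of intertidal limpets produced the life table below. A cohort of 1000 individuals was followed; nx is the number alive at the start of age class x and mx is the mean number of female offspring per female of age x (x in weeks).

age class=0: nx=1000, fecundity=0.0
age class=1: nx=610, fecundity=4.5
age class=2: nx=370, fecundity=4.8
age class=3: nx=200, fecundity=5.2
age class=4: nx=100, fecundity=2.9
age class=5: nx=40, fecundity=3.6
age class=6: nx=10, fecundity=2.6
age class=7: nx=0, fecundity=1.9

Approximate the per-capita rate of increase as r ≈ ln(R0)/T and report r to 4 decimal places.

0.9438

lx = nx/n0 = nx/1000: 1, 0.61, 0.37, 0.2, 0.1, 0.04, 0.01, 0
R0 = Σ lx·mx = 0 + 2.745 + 1.776 + 1.04 + 0.29 + 0.144 + 0.026 + 0 = 6.021
Σ x·lx·mx = 11.453; T = 11.453/6.021 = 1.90218…
r ≈ ln(R0)/T = ln(6.021)/1.90218… = 0.943789… → 0.9438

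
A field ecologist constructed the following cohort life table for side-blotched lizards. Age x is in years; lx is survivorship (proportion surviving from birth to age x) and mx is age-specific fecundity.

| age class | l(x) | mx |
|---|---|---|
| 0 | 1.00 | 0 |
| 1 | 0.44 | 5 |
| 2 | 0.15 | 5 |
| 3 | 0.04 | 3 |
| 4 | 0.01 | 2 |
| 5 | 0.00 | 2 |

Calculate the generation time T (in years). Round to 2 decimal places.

1.34

lx·mx: 0, 2.2, 0.75, 0.12, 0.02, 0 → R0 = 3.09
x·lx·mx: 0, 2.2, 1.5, 0.36, 0.08, 0 → Σ = 4.14
T = 4.14 / 3.09 = 1.339806… → 1.34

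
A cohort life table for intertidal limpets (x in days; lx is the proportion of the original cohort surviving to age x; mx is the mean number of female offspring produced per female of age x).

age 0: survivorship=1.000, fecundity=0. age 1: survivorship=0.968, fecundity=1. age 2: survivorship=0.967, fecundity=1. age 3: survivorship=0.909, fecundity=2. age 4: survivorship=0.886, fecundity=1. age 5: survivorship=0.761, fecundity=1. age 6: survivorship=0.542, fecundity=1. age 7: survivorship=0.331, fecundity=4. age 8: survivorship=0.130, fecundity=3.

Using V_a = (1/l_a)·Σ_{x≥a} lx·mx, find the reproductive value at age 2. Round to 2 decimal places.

6.92

lx·mx for x ≥ 2: 0.967, 1.818, 0.886, 0.761, 0.542, 1.324, 0.39 → sum = 6.688
V_2 = 6.688 / l_2 = 6.688 / 0.967 = 6.916236… → 6.92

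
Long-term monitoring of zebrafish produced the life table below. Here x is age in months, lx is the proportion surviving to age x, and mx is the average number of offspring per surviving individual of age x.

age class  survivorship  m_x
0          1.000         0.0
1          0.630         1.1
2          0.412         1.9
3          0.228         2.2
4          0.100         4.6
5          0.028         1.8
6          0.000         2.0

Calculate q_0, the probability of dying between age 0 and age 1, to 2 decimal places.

0.37

q_0 = (l_0 − l_1) / l_0 = (1 − 0.63) / 1
     = 0.37 / 1 = 0.37 → 0.37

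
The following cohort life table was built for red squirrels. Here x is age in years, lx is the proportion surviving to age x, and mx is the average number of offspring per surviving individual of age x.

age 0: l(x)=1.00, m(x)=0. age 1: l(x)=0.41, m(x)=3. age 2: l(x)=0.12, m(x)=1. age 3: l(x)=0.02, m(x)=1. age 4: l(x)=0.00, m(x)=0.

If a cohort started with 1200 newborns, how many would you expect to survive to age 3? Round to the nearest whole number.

24

Expected survivors = N0 · l_3 = 1200 × 0.02 = 24 → 24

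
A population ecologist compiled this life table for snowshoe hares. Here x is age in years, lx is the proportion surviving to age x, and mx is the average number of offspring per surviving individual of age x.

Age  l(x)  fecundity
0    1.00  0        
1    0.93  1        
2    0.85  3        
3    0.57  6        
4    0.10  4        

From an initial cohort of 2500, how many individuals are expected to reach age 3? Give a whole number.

1425

Expected survivors = N0 · l_3 = 2500 × 0.57 = 1425 → 1425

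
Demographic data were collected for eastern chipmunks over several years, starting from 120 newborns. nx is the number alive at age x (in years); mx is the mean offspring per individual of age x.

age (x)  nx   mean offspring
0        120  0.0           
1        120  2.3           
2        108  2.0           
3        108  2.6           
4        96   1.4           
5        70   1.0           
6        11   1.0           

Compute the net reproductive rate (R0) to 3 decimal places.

8.235

lx = nx/n0 = nx/120: 1, 1, 0.9, 0.9, 0.8, 0.58333…, 0.09167…
lx·mx by age: 0, 2.3, 1.8, 2.34, 1.12, 0.583333…, 0.091667…
R0 = Σ lx·mx = 8.235… → 8.235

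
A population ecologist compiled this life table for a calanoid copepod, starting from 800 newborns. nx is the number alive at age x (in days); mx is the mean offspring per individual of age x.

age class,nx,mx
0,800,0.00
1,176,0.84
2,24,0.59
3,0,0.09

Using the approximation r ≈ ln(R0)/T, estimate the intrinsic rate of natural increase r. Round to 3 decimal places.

lx = nx/n0 = nx/800: 1, 0.22, 0.03, 0
R0 = Σ lx·mx = 0 + 0.1848 + 0.0177 + 0 = 0.2025
Σ x·lx·mx = 0.2202; T = 0.2202/0.2025 = 1.08741…
r ≈ ln(R0)/T = ln(0.2025)/1.08741… = -1.46864… → -1.469

-1.469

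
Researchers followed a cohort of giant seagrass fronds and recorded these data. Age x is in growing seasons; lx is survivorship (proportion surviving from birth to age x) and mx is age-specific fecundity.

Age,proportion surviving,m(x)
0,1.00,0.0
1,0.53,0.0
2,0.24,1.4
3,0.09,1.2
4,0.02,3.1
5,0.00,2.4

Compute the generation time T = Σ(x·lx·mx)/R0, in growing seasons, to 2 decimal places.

lx·mx: 0, 0, 0.336, 0.108, 0.062, 0 → R0 = 0.506
x·lx·mx: 0, 0, 0.672, 0.324, 0.248, 0 → Σ = 1.244
T = 1.244 / 0.506 = 2.458498… → 2.46

2.46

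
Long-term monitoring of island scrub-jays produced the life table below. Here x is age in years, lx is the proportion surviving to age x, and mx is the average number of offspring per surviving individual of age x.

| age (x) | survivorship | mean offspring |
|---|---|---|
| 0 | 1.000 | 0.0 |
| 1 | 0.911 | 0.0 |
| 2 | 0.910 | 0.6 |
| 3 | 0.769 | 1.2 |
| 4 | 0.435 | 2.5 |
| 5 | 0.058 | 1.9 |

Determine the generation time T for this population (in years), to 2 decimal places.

3.29

lx·mx: 0, 0, 0.546, 0.9228, 1.0875, 0.1102 → R0 = 2.6665
x·lx·mx: 0, 0, 1.092, 2.7684, 4.35, 0.551 → Σ = 8.7614
T = 8.7614 / 2.6665 = 3.28573… → 3.29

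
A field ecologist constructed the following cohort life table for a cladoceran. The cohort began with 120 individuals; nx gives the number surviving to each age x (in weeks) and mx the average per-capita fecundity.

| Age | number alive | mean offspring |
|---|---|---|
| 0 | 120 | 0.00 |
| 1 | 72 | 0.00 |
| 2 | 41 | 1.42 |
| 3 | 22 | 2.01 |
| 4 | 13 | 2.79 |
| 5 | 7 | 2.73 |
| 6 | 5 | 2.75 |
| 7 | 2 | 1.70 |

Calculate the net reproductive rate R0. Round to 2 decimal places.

1.46

lx = nx/n0 = nx/120: 1, 0.6, 0.34167…, 0.18333…, 0.10833…, 0.05833…, 0.04167…, 0.01667…
lx·mx by age: 0, 0, 0.485167…, 0.3685…, 0.30225…, 0.15925…, 0.114583…, 0.028333…
R0 = Σ lx·mx = 1.458083… → 1.46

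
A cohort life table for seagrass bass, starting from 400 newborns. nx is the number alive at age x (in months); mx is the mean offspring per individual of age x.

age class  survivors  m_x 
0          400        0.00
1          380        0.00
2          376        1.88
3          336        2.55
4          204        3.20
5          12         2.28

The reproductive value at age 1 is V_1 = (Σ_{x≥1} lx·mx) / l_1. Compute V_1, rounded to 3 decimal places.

5.905

lx = nx/n0 = nx/400: 1, 0.95, 0.94, 0.84, 0.51, 0.03
lx·mx for x ≥ 1: 0, 1.7672, 2.142, 1.632, 0.0684 → sum = 5.6096
V_1 = 5.6096 / l_1 = 5.6096 / 0.95 = 5.904842… → 5.905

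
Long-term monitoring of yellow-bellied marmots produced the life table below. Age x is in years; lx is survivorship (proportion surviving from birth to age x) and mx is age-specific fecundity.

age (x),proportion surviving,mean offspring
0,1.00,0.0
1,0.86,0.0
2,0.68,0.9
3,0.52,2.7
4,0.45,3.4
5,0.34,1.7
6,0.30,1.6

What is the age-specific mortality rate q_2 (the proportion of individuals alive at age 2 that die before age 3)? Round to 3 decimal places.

q_2 = (l_2 − l_3) / l_2 = (0.68 − 0.52) / 0.68
     = 0.16 / 0.68 = 0.235294… → 0.235

0.235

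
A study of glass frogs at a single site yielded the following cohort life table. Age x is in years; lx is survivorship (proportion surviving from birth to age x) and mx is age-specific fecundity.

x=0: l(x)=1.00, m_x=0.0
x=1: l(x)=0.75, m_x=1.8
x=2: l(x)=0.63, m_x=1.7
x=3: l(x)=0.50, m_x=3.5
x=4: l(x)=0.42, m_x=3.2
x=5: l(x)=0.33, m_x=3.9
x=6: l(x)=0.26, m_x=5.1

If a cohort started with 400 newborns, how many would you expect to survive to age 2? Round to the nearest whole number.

Expected survivors = N0 · l_2 = 400 × 0.63 = 252 → 252

252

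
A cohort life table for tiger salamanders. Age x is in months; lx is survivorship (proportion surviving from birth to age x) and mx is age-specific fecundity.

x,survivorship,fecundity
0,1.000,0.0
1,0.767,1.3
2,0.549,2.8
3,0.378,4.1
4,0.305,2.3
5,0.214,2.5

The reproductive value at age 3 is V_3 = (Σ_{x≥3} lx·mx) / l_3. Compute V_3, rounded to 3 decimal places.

lx·mx for x ≥ 3: 1.5498, 0.7015, 0.535 → sum = 2.7863
V_3 = 2.7863 / l_3 = 2.7863 / 0.378 = 7.371164… → 7.371

7.371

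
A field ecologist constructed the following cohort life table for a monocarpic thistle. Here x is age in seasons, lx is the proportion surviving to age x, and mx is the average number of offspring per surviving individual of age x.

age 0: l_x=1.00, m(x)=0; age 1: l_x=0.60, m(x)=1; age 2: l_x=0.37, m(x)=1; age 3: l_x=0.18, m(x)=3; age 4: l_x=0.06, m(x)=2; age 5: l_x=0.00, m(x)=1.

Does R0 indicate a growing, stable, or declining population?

R0 = Σ lx·mx = 0 + 0.6 + 0.37 + 0.54 + 0.12 + 0 = 1.63
R0 > 1, so the population is growing.

growing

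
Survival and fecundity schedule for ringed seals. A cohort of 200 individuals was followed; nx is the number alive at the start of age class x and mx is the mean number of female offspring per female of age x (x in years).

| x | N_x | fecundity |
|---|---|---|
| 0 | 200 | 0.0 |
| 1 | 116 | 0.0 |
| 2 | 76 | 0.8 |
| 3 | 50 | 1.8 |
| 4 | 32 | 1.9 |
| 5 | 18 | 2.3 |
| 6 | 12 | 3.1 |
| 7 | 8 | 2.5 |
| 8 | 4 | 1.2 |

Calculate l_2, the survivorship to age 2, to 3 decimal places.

l_2 = n_2/n_0 = 76/200 = 0.38 → 0.380

0.380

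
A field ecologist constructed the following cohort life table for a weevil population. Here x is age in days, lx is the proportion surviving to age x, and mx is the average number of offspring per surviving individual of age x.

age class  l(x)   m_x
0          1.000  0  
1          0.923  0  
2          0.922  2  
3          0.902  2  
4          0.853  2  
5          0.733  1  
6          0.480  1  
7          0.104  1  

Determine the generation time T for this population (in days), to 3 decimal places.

lx·mx: 0, 0, 1.844, 1.804, 1.706, 0.733, 0.48, 0.104 → R0 = 6.671
x·lx·mx: 0, 0, 3.688, 5.412, 6.824, 3.665, 2.88, 0.728 → Σ = 23.197
T = 23.197 / 6.671 = 3.47729… → 3.477

3.477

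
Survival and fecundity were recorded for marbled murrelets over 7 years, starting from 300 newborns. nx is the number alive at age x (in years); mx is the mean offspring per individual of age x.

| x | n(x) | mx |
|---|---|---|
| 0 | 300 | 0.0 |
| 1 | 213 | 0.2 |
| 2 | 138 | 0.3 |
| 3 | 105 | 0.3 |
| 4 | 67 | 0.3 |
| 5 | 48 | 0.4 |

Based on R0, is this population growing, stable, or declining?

lx = nx/n0 = nx/300: 1, 0.71, 0.46, 0.35, 0.22333…, 0.16
R0 = Σ lx·mx = 0 + 0.142 + 0.138 + 0.105 + 0.067… + 0.064 = 0.516…
R0 < 1, so the population is declining.

declining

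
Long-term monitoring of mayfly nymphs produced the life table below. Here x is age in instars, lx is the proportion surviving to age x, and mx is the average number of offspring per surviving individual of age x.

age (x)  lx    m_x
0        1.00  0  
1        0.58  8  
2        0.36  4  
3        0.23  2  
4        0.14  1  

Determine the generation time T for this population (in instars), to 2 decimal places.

1.42

lx·mx: 0, 4.64, 1.44, 0.46, 0.14 → R0 = 6.68
x·lx·mx: 0, 4.64, 2.88, 1.38, 0.56 → Σ = 9.46
T = 9.46 / 6.68 = 1.416168… → 1.42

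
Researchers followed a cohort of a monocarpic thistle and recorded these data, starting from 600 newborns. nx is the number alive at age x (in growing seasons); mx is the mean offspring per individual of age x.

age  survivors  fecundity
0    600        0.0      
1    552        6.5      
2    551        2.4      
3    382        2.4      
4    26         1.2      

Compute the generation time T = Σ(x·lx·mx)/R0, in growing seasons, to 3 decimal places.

lx = nx/n0 = nx/600: 1, 0.92, 0.91833…, 0.63667…, 0.04333…
lx·mx: 0, 5.98, 2.204…, 1.528…, 0.052… → R0 = 9.764…
x·lx·mx: 0, 5.98, 4.408…, 4.584…, 0.208… → Σ = 15.18…
T = 15.18… / 9.764… = 1.554691… → 1.555

1.555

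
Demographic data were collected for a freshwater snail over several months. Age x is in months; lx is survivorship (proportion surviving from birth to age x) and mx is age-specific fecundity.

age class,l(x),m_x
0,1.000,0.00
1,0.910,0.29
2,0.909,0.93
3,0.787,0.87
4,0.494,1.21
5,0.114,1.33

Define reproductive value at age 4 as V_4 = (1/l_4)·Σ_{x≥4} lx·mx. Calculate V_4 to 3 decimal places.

lx·mx for x ≥ 4: 0.59774, 0.15162 → sum = 0.74936
V_4 = 0.74936 / l_4 = 0.74936 / 0.494 = 1.516923… → 1.517

1.517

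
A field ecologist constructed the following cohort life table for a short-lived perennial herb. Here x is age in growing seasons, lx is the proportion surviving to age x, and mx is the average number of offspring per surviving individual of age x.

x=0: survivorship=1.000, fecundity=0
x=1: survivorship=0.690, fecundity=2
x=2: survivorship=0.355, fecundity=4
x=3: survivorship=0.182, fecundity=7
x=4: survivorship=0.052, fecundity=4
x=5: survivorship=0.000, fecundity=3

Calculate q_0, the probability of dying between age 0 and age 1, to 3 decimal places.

0.310

q_0 = (l_0 − l_1) / l_0 = (1 − 0.69) / 1
     = 0.31 / 1 = 0.31 → 0.310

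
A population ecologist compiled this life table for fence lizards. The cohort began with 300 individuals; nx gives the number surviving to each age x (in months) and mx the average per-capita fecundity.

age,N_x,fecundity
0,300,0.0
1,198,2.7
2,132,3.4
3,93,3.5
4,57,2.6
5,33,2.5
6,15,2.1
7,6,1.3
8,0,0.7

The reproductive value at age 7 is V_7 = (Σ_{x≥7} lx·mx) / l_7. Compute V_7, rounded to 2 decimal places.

lx = nx/n0 = nx/300: 1, 0.66, 0.44, 0.31, 0.19, 0.11, 0.05, 0.02, 0
lx·mx for x ≥ 7: 0.026, 0 → sum = 0.026
V_7 = 0.026 / l_7 = 0.026 / 0.02 = 1.3 → 1.30

1.30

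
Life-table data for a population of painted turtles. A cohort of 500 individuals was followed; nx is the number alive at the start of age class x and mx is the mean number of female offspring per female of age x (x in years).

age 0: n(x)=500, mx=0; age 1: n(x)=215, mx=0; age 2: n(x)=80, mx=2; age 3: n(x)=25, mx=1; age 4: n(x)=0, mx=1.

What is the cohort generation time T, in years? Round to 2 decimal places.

2.14

lx = nx/n0 = nx/500: 1, 0.43, 0.16, 0.05, 0
lx·mx: 0, 0, 0.32, 0.05, 0 → R0 = 0.37
x·lx·mx: 0, 0, 0.64, 0.15, 0 → Σ = 0.79
T = 0.79 / 0.37 = 2.135135… → 2.14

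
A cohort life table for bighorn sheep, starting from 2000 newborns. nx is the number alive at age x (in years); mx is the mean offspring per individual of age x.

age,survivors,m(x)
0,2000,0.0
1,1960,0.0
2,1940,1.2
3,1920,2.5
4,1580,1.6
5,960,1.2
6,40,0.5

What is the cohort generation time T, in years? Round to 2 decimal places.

3.24

lx = nx/n0 = nx/2000: 1, 0.98, 0.97, 0.96, 0.79, 0.48, 0.02
lx·mx: 0, 0, 1.164, 2.4, 1.264, 0.576, 0.01 → R0 = 5.414
x·lx·mx: 0, 0, 2.328, 7.2, 5.056, 2.88, 0.06 → Σ = 17.524
T = 17.524 / 5.414 = 3.236793… → 3.24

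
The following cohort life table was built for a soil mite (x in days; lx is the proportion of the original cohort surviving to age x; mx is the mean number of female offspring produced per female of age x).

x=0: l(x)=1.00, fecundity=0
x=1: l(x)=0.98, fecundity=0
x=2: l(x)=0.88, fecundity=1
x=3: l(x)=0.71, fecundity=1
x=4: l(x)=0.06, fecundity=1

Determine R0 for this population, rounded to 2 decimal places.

lx·mx by age: 0, 0, 0.88, 0.71, 0.06
R0 = Σ lx·mx = 1.65 → 1.65

1.65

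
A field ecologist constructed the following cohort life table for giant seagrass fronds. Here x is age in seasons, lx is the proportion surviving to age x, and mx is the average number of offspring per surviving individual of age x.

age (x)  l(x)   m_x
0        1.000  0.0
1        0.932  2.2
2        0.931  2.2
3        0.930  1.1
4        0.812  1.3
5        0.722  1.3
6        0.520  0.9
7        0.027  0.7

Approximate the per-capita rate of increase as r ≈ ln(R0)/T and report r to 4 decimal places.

0.7319

R0 = Σ lx·mx = 0 + 2.0504 + 2.0482 + 1.023 + 1.0556 + 0.9386 + 0.468 + 0.0189 = 7.6027
Σ x·lx·mx = 21.0715; T = 21.0715/7.6027 = 2.77158…
r ≈ ln(R0)/T = ln(7.6027)/2.77158… = 0.731894… → 0.7319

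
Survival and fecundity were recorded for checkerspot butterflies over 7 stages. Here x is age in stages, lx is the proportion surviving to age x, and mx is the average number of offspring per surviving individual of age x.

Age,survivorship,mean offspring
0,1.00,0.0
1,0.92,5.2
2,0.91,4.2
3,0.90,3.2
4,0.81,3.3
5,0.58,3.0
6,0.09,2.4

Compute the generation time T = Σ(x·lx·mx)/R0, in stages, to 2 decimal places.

lx·mx: 0, 4.784, 3.822, 2.88, 2.673, 1.74, 0.216 → R0 = 16.115
x·lx·mx: 0, 4.784, 7.644, 8.64, 10.692, 8.7, 1.296 → Σ = 41.756
T = 41.756 / 16.115 = 2.591126… → 2.59

2.59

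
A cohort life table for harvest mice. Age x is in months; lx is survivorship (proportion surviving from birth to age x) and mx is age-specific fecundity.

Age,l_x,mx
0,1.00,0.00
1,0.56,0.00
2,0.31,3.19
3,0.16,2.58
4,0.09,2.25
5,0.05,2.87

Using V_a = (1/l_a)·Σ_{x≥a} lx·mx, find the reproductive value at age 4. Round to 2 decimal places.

3.84

lx·mx for x ≥ 4: 0.2025, 0.1435 → sum = 0.346
V_4 = 0.346 / l_4 = 0.346 / 0.09 = 3.844444… → 3.84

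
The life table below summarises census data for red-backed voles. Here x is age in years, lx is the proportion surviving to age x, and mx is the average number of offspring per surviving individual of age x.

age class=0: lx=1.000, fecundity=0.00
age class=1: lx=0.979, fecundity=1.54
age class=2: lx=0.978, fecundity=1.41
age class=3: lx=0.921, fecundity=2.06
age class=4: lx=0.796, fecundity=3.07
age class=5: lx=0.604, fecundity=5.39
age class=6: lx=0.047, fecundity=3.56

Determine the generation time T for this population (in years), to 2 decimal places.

lx·mx: 0, 1.50766, 1.37898, 1.89726, 2.44372, 3.25556, 0.16732 → R0 = 10.6505
x·lx·mx: 0, 1.50766, 2.75796, 5.69178, 9.77488, 16.2778, 1.00392 → Σ = 37.014
T = 37.014 / 10.6505 = 3.47533… → 3.48

3.48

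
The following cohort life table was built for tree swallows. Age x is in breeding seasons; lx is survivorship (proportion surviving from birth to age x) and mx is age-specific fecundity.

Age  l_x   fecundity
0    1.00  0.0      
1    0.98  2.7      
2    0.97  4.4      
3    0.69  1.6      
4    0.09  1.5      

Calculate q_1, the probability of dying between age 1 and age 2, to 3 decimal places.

0.010

q_1 = (l_1 − l_2) / l_1 = (0.98 − 0.97) / 0.98
     = 0.01 / 0.98 = 0.010204… → 0.010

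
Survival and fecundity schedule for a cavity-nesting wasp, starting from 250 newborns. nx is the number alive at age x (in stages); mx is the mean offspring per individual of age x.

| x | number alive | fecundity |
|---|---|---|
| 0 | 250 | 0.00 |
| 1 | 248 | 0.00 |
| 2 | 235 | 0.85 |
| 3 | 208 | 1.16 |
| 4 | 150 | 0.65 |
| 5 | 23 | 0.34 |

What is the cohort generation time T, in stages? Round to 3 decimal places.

2.841

lx = nx/n0 = nx/250: 1, 0.992, 0.94, 0.832, 0.6, 0.092
lx·mx: 0, 0, 0.799, 0.96512, 0.39, 0.03128 → R0 = 2.1854
x·lx·mx: 0, 0, 1.598, 2.89536, 1.56, 0.1564 → Σ = 6.20976
T = 6.20976 / 2.1854 = 2.841475… → 2.841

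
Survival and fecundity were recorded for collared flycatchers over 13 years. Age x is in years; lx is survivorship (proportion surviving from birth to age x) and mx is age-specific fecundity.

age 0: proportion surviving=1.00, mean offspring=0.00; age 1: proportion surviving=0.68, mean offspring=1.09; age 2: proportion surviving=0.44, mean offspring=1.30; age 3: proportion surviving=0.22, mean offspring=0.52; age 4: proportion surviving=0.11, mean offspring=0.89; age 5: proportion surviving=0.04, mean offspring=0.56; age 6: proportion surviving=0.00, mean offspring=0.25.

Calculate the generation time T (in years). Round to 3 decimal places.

lx·mx: 0, 0.7412, 0.572, 0.1144, 0.0979, 0.0224, 0 → R0 = 1.5479
x·lx·mx: 0, 0.7412, 1.144, 0.3432, 0.3916, 0.112, 0 → Σ = 2.732
T = 2.732 / 1.5479 = 1.764972… → 1.765

1.765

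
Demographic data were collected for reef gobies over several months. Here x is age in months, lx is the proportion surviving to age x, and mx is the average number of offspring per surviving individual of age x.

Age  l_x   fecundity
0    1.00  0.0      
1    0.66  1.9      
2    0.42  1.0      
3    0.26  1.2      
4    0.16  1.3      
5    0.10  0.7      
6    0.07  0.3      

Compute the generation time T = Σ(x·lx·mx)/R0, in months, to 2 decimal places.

1.90

lx·mx: 0, 1.254, 0.42, 0.312, 0.208, 0.07, 0.021 → R0 = 2.285
x·lx·mx: 0, 1.254, 0.84, 0.936, 0.832, 0.35, 0.126 → Σ = 4.338
T = 4.338 / 2.285 = 1.898468… → 1.90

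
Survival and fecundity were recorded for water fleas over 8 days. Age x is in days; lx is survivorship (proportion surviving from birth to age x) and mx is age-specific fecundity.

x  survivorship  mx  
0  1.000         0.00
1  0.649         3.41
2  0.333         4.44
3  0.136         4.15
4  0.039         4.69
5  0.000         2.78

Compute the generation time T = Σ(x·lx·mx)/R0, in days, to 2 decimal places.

1.71

lx·mx: 0, 2.21309, 1.47852, 0.5644, 0.18291, 0 → R0 = 4.43892
x·lx·mx: 0, 2.21309, 2.95704, 1.6932, 0.73164, 0 → Σ = 7.59497
T = 7.59497 / 4.43892 = 1.710995… → 1.71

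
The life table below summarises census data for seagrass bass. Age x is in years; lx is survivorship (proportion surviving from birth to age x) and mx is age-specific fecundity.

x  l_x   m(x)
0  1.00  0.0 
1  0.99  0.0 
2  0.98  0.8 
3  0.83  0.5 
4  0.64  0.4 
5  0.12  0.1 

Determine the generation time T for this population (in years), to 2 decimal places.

lx·mx: 0, 0, 0.784, 0.415, 0.256, 0.012 → R0 = 1.467
x·lx·mx: 0, 0, 1.568, 1.245, 1.024, 0.06 → Σ = 3.897
T = 3.897 / 1.467 = 2.656442… → 2.66

2.66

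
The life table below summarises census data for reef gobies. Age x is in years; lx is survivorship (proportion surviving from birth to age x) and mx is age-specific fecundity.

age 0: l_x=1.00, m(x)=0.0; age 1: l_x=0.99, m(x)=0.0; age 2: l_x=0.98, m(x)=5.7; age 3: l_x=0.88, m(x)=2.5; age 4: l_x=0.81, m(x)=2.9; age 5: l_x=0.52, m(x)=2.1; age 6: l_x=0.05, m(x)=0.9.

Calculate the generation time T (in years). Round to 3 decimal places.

2.919

lx·mx: 0, 0, 5.586, 2.2, 2.349, 1.092, 0.045 → R0 = 11.272
x·lx·mx: 0, 0, 11.172, 6.6, 9.396, 5.46, 0.27 → Σ = 32.898
T = 32.898 / 11.272 = 2.918559… → 2.919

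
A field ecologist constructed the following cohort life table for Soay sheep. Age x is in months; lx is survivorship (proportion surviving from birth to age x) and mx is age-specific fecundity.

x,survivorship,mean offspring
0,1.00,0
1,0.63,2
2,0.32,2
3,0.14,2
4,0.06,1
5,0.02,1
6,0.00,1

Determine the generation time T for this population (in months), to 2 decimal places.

lx·mx: 0, 1.26, 0.64, 0.28, 0.06, 0.02, 0 → R0 = 2.26
x·lx·mx: 0, 1.26, 1.28, 0.84, 0.24, 0.1, 0 → Σ = 3.72
T = 3.72 / 2.26 = 1.646018… → 1.65

1.65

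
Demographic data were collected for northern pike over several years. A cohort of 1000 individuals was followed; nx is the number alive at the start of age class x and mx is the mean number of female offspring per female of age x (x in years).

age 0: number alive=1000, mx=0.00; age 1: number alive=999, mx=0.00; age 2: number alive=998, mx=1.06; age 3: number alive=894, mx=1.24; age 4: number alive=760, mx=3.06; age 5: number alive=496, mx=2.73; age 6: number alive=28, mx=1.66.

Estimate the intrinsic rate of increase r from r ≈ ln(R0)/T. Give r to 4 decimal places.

lx = nx/n0 = nx/1000: 1, 0.999, 0.998, 0.894, 0.76, 0.496, 0.028
R0 = Σ lx·mx = 0 + 0 + 1.05788 + 1.10856 + 2.3256 + 1.35408 + 0.04648 = 5.8926
Σ x·lx·mx = 21.79312; T = 21.79312/5.8926 = 3.69839…
r ≈ ln(R0)/T = ln(5.8926)/3.69839… = 0.479587… → 0.4796

0.4796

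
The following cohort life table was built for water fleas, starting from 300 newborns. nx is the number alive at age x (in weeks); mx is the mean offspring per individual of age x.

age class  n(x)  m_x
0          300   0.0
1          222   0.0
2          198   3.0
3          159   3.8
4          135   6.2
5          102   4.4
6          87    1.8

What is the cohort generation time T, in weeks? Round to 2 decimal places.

lx = nx/n0 = nx/300: 1, 0.74, 0.66, 0.53, 0.45, 0.34, 0.29
lx·mx: 0, 0, 1.98, 2.014, 2.79, 1.496, 0.522 → R0 = 8.802
x·lx·mx: 0, 0, 3.96, 6.042, 11.16, 7.48, 3.132 → Σ = 31.774
T = 31.774 / 8.802 = 3.609861… → 3.61

3.61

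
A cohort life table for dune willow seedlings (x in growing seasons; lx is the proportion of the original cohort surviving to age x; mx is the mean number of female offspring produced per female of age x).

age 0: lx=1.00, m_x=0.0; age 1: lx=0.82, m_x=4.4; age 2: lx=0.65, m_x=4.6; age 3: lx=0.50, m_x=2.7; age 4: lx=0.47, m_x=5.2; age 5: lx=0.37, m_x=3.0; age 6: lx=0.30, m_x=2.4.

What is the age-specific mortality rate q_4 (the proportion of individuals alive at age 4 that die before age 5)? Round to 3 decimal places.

0.213

q_4 = (l_4 − l_5) / l_4 = (0.47 − 0.37) / 0.47
     = 0.1 / 0.47 = 0.212766… → 0.213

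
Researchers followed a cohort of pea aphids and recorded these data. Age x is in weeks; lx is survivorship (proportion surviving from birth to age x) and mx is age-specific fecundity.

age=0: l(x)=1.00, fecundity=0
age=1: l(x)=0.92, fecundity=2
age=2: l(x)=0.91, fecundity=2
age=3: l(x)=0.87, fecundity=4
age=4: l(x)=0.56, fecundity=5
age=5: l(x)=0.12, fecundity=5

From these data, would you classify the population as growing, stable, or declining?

growing

R0 = Σ lx·mx = 0 + 1.84 + 1.82 + 3.48 + 2.8 + 0.6 = 10.54
R0 > 1, so the population is growing.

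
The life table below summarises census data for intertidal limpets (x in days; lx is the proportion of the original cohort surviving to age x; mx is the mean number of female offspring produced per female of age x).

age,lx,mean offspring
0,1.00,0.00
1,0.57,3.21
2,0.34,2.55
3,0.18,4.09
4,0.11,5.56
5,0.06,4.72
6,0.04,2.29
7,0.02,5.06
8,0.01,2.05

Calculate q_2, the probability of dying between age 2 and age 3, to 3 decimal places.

q_2 = (l_2 − l_3) / l_2 = (0.34 − 0.18) / 0.34
     = 0.16 / 0.34 = 0.470588… → 0.471

0.471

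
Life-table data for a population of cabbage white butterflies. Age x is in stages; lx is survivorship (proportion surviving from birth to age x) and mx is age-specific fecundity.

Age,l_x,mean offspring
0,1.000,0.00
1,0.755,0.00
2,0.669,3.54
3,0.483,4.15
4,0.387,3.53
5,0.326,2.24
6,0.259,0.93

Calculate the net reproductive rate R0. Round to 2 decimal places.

lx·mx by age: 0, 0, 2.36826, 2.00445, 1.36611, 0.73024, 0.24087
R0 = Σ lx·mx = 6.70993 → 6.71

6.71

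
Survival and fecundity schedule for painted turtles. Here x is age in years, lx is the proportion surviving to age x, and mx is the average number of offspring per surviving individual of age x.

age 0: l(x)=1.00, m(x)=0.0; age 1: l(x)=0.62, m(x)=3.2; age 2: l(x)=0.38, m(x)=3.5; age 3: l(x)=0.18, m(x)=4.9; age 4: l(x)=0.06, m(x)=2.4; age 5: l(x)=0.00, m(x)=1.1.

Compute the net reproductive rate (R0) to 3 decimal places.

4.340

lx·mx by age: 0, 1.984, 1.33, 0.882, 0.144, 0
R0 = Σ lx·mx = 4.34 → 4.340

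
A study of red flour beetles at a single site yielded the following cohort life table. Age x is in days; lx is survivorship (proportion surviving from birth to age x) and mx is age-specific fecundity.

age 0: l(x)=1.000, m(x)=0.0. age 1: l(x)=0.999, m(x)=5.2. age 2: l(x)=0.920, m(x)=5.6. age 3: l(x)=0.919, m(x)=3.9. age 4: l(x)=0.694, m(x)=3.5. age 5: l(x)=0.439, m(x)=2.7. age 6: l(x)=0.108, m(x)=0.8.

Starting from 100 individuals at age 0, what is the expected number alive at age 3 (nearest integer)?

Expected survivors = N0 · l_3 = 100 × 0.919 = 91.9 → 92

92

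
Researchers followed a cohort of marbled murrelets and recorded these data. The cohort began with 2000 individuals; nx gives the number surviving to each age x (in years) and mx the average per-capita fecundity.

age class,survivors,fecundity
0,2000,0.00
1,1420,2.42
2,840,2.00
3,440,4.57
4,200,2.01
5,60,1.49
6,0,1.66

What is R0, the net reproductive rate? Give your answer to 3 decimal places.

3.809

lx = nx/n0 = nx/2000: 1, 0.71, 0.42, 0.22, 0.1, 0.03, 0
lx·mx by age: 0, 1.7182, 0.84, 1.0054, 0.201, 0.0447, 0
R0 = Σ lx·mx = 3.8093 → 3.809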